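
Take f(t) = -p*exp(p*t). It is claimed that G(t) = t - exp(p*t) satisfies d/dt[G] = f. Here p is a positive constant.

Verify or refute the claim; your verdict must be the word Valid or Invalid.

Invalid: d/dt[G] - f = 1, which is not 0.

d/dt[G] = -p*exp(p*t) + 1
d/dt[G] - f(t) = 1 != 0.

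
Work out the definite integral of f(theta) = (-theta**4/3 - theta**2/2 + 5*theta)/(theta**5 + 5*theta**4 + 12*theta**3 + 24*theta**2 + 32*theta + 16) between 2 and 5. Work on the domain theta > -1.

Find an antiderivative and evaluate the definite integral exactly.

The denominator factors as 6*(theta + 1)*(theta + 2)**2*(theta**2 + 4); partial fractions split f into directly integrable pieces: -5*(theta - 2)/(24*(theta**2 + 4)) + 25/(24*(theta + 2)) + 13/(6*(theta + 2)**2) - 7/(6*(theta + 1)).
F(theta) = -7*log(theta + 1)/6 + 25*log(theta + 2)/24 - 5*log(theta**2 + 4)/48 + 5*atan(theta/2)/24 - 13/(6*theta + 12) is an antiderivative of f.
Check: d/dtheta[-7*log(theta + 1)/6 + 25*log(theta + 2)/24 - 5*log(theta**2 + 4)/48 + 5*atan(theta/2)/24 - 13/(6*theta + 12)] = (-2*theta**4 - 3*theta**2 + 30*theta)/(6*theta**5 + 30*theta**4 + 72*theta**3 + 144*theta**2 + 192*theta + 96), which equals f(theta).
F(5) = -7*log(6)/6 - 5*log(29)/48 - 13/42 + 5*atan(5/2)/24 + 25*log(7)/24; F(2) = -7*log(3)/6 - 13/24 - 5*log(8)/48 + 5*pi/96 + 25*log(4)/24.
Integral = F(5) - F(2) = -7*log(6)/6 - 25*log(4)/24 - 5*log(29)/48 - 5*pi/96 + 5*log(8)/48 + 13/56 + 5*atan(5/2)/24 + 7*log(3)/6 + 25*log(7)/24.

Antiderivative: F(theta) = -7*log(theta + 1)/6 + 25*log(theta + 2)/24 - 5*log(theta**2 + 4)/48 + 5*atan(theta/2)/24 - 13/(6*theta + 12); value = -7*log(6)/6 - 25*log(4)/24 - 5*log(29)/48 - 5*pi/96 + 5*log(8)/48 + 13/56 + 5*atan(5/2)/24 + 7*log(3)/6 + 25*log(7)/24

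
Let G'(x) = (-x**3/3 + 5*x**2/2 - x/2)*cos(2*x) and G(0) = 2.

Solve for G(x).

G(x) = (-4*x**3*sin(2*x) + 30*x**2*sin(2*x) - 6*x**2*cos(2*x) + 30*x*cos(2*x) - 15*sin(2*x) + 48)/24

Whatever form G(x) takes, its d/dx must return the stated G'(x).
A general antiderivative is -x**3*sin(2*x)/6 + 5*x**2*sin(2*x)/4 - x**2*cos(2*x)/4 + 5*x*cos(2*x)/4 - 5*sin(2*x)/8 + C.
The condition gives C = 2 - (0) = 2.
So G(x) = (-4*x**3*sin(2*x) + 30*x**2*sin(2*x) - 6*x**2*cos(2*x) + 30*x*cos(2*x) - 15*sin(2*x) + 48)/24.
Check: d/dx[(-4*x**3*sin(2*x) + 30*x**2*sin(2*x) - 6*x**2*cos(2*x) + 30*x*cos(2*x) - 15*sin(2*x) + 48)/24] = -x**3*cos(2*x)/3 + 5*x**2*cos(2*x)/2 - x*cos(2*x)/2, which equals G'(x).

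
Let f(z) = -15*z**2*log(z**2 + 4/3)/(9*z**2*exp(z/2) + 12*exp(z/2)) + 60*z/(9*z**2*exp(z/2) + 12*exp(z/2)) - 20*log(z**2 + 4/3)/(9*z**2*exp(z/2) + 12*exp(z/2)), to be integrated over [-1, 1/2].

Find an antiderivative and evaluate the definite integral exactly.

f has the shape u'v + uv' for u = 10*exp(-z/2)/3 and v = log(z**2 + 4/3) — it is the derivative of the product u*v.
F(z) = 10*exp(-z/2)*log(z**2 + 4/3)/3 is an antiderivative of f.
Check: d/dz[10*exp(-z/2)*log(z**2 + 4/3)/3] = (-15*z**2*log(z**2 + 4/3) + 60*z - 20*log(z**2 + 4/3))/(9*z**2*exp(z/2) + 12*exp(z/2)), which equals f(z).
F(1/2) = 10*exp(-1/4)*log(19/12)/3; F(-1) = 10*exp(1/2)*log(7/3)/3.
Integral = F(1/2) - F(-1) = -10*exp(1/2)*log(7/3)/3 + 10*exp(-1/4)*log(19/12)/3.

Antiderivative: F(z) = 10*exp(-z/2)*log(z**2 + 4/3)/3; value = -10*exp(1/2)*log(7/3)/3 + 10*exp(-1/4)*log(19/12)/3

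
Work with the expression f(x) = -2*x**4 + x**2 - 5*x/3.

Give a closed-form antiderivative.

The integrand splits into summands that can be handled one at a time.
Check: d/dx[x**2*(-12*x**3 + 10*x - 25)/30] = -2*x**4 + x**2 - 5*x/3 = f(x).

An antiderivative is F(x) = x**2*(-12*x**3 + 10*x - 25)/30.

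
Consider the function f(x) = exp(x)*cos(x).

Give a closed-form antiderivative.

An antiderivative is F(x) = (sin(x) + cos(x))*exp(x)/2.

A candidate is checked by its d/dx: the result must match f(x).
Check: d/dx[(sin(x) + cos(x))*exp(x)/2] = exp(x)*cos(x) = f(x).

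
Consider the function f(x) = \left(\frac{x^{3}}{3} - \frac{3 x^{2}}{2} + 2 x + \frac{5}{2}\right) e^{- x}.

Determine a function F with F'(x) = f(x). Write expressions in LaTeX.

An antiderivative is F(x) = \frac{\left(- 2 x^{3} + 3 x^{2} - 6 x - 21\right) e^{- x}}{6}.

Recognize the product-rule pattern: f = u'v + uv' with u = - \frac{x^{3}}{3} + \frac{x^{2}}{2} - x - \frac{7}{2}, v = e^{- x}, so integration by parts undoes it.
Check: d/dx[\frac{\left(- 2 x^{3} + 3 x^{2} - 6 x - 21\right) e^{- x}}{6}] = \frac{\left(2 x^{3} - 9 x^{2} + 12 x + 15\right) e^{- x}}{6}, which equals f(x).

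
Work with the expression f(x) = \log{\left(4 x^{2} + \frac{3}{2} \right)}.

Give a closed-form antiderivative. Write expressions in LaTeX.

An antiderivative is F(x) = \frac{2 x \log{\left(4 x^{2} + \frac{3}{2} \right)} - 4 x + \sqrt{6} \operatorname{atan}{\left(\frac{2 \sqrt{6} x}{3} \right)}}{2}.

Check any antiderivative F(x) by computing F'(x) and comparing it with f(x).
Check: d/dx[\frac{2 x \log{\left(4 x^{2} + \frac{3}{2} \right)} - 4 x + \sqrt{6} \operatorname{atan}{\left(\frac{2 \sqrt{6} x}{3} \right)}}{2}] = \log{\left(4 x^{2} + \frac{3}{2} \right)} = f(x).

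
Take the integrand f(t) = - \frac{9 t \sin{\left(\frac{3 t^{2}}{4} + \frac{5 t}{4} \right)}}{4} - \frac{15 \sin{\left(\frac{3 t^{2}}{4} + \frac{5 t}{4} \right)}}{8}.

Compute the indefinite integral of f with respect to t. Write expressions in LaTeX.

f matches the chain-rule pattern g'(h)*h' with inner function h(t) = \frac{3 t^{2}}{4} + \frac{5 t}{4}; substituting u = h(t) collapses the integral.
Check: d/dt[\frac{3 \cos{\left(\frac{3 t^{2}}{4} + \frac{5 t}{4} \right)}}{2}] = - \frac{9 t \sin{\left(\frac{3 t^{2}}{4} + \frac{5 t}{4} \right)}}{4} - \frac{15 \sin{\left(\frac{3 t^{2}}{4} + \frac{5 t}{4} \right)}}{8} = f(t).

F(t) = \frac{3 \cos{\left(\frac{3 t^{2}}{4} + \frac{5 t}{4} \right)}}{2} + C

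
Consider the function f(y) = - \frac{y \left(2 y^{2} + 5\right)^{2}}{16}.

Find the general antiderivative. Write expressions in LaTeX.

f matches the chain-rule pattern g'(h)*h' with inner function h(y) = \frac{y^{2}}{2} + \frac{5}{4}; substituting u = h(y) collapses the integral.
Check: d/dy[- \frac{\left(\frac{y^{2}}{2} + \frac{5}{4}\right)^{3}}{3}] = - \frac{y^{5}}{4} - \frac{5 y^{3}}{4} - \frac{25 y}{16}, which equals f(y).

F(y) = - \frac{\left(\frac{y^{2}}{2} + \frac{5}{4}\right)^{3}}{3} + C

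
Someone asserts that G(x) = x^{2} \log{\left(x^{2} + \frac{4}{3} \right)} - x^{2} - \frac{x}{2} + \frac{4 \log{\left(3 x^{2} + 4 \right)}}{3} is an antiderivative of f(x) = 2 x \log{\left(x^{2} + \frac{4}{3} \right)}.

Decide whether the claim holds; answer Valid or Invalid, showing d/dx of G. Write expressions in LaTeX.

Invalid: d/dx[G] - f = - \frac{1}{2}, which is not 0.

d/dx[G] = 2 x \log{\left(x^{2} + \frac{4}{3} \right)} - \frac{1}{2}
d/dx[G] - f(x) = - \frac{1}{2} != 0.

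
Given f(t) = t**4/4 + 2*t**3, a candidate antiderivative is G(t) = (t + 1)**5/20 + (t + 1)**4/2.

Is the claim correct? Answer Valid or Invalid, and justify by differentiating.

d/dt[G] = t**4/4 + 3*t**3 + 15*t**2/2 + 7*t + 9/4
d/dt[G] - f(t) = t**3 + 15*t**2/2 + 7*t + 9/4 != 0.

Invalid: d/dt[G] - f = t**3 + 15*t**2/2 + 7*t + 9/4, which is not 0.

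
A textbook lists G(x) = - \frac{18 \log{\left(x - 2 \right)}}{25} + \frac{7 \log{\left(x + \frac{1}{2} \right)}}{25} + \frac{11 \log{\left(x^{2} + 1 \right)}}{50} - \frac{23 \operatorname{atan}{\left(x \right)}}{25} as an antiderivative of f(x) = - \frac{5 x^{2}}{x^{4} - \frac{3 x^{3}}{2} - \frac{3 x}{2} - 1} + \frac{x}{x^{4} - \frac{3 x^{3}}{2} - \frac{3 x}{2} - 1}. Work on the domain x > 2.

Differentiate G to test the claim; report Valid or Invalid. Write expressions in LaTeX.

Invalid: d/dx[G] - f = \frac{5 x^{2} - x}{2 x^{4} - 3 x^{3} - 3 x - 2}, which is not 0.

d/dx[G] = \frac{- 5 x^{2} + x}{2 x^{4} - 3 x^{3} - 3 x - 2}
d/dx[G] - f(x) = \frac{5 x^{2} - x}{2 x^{4} - 3 x^{3} - 3 x - 2} != 0.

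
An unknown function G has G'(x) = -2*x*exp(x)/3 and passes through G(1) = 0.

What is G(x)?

Recognize the product-rule pattern: G'(x) = u'v + uv' with u = 2/3 - 2*x/3, v = exp(x), so integration by parts undoes it.
A general antiderivative is (2 - 2*x)*exp(x)/3 + C.
The condition gives C = 0 - (0) = 0.
So G(x) = -2*(x - 1)*exp(x)/3.
Check: d/dx[-2*(x - 1)*exp(x)/3] = -2*x*exp(x)/3 = G'(x).

G(x) = -2*(x - 1)*exp(x)/3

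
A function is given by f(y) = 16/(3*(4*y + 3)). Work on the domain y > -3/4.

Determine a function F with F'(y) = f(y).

Any candidate F(y) must reproduce f(y) exactly when differentiated.
Check: d/dy[4*log(4*y + 3)/3] = 16/(12*y + 9), which equals f(y).

An antiderivative is F(y) = 4*log(4*y + 3)/3.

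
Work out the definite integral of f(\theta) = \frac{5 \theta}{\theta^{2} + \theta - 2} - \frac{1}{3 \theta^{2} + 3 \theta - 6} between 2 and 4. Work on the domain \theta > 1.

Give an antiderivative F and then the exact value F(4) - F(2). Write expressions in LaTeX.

Antiderivative: F(\theta) = \frac{14 \log{\left(\theta - 1 \right)} + 31 \log{\left(\theta + 2 \right)}}{9}; value = - \frac{31 \log{\left(4 \right)}}{9} + \frac{14 \log{\left(3 \right)}}{9} + \frac{31 \log{\left(6 \right)}}{9}

Factor the denominator (3 \left(\theta - 1\right) \left(\theta + 2\right)) and decompose: f = \frac{31}{9 \left(\theta + 2\right)} + \frac{14}{9 \left(\theta - 1\right)}; each piece integrates to a log, atan, or power term.
F(\theta) = \frac{14 \log{\left(\theta - 1 \right)} + 31 \log{\left(\theta + 2 \right)}}{9} is an antiderivative of f.
Check: d/d\theta[\frac{14 \log{\left(\theta - 1 \right)} + 31 \log{\left(\theta + 2 \right)}}{9}] = \frac{15 \theta - 1}{3 \theta^{2} + 3 \theta - 6}, which equals f(\theta).
F(4) = \frac{14 \log{\left(3 \right)}}{9} + \frac{31 \log{\left(6 \right)}}{9}; F(2) = \frac{31 \log{\left(4 \right)}}{9}.
Integral = F(4) - F(2) = - \frac{31 \log{\left(4 \right)}}{9} + \frac{14 \log{\left(3 \right)}}{9} + \frac{31 \log{\left(6 \right)}}{9}.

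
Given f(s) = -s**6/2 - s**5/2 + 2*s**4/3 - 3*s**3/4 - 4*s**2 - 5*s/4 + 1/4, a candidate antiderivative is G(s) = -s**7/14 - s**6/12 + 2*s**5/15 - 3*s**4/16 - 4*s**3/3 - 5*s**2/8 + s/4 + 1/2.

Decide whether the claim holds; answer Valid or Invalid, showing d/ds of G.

Valid - differentiating G returns exactly f.

d/ds[G] = -s**6/2 - s**5/2 + 2*s**4/3 - 3*s**3/4 - 4*s**2 - 5*s/4 + 1/4
This equals f(s) exactly, so the claim holds.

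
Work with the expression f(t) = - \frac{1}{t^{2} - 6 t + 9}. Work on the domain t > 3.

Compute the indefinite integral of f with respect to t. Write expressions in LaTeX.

An antiderivative F(t) passes only if d/dt[F] lands on f(t) exactly.
Check: d/dt[\frac{1}{t - 3}] = - \frac{1}{t^{2} - 6 t + 9} = f(t).

F(t) = \frac{1}{t - 3} + C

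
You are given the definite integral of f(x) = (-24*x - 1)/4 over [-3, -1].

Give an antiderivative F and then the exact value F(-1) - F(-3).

Antiderivative: F(x) = (-12*x**2 - x + 12)/4; value = 47/2

Any candidate F(x) must reproduce f(x) exactly when differentiated.
F(x) = (-12*x**2 - x + 12)/4 is an antiderivative of f.
Check: d/dx[(-12*x**2 - x + 12)/4] = -6*x - 1/4, which equals f(x).
F(-1) = 1/4; F(-3) = -93/4.
Integral = F(-1) - F(-3) = 47/2.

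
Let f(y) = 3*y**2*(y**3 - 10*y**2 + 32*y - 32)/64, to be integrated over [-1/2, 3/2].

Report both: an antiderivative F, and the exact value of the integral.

Antiderivative: F(y) = y**3*(y - 4)**3/128; value = -513/1024

f matches the chain-rule pattern g'(h)*h' with inner function h(y) = -y**2/4 + y; substituting u = h(y) collapses the integral.
F(y) = y**3*(y - 4)**3/128 is an antiderivative of f.
Check: d/dy[y**3*(y - 4)**3/128] = 3*y**5/64 - 15*y**4/32 + 3*y**3/2 - 3*y**2/2, which equals f(y).
F(3/2) = -3375/8192; F(-1/2) = 729/8192.
Integral = F(3/2) - F(-1/2) = -513/1024.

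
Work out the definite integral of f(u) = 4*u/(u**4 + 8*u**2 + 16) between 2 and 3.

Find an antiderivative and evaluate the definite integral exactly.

The substitution w = u**2 + 4 works: f is exactly (dF/dw)*(dw/du) for that inner function.
F(u) = -2/(u**2 + 4) is an antiderivative of f.
Check: d/du[-2/(u**2 + 4)] = 4*u/(u**4 + 8*u**2 + 16) = f(u).
F(3) = -2/13; F(2) = -1/4.
Integral = F(3) - F(2) = 5/52.

Antiderivative: F(u) = -2/(u**2 + 4); value = 5/52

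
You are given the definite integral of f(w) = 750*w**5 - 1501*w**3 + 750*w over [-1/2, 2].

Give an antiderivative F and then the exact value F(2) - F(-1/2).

Integrate term by term and add the pieces.
F(w) = 125*w**6 - 1501*w**4/4 + 375*w**2 is an antiderivative of f.
Check: d/dw[125*w**6 - 1501*w**4/4 + 375*w**2] = 750*w**5 - 1501*w**3 + 750*w = f(w).
F(2) = 3496; F(-1/2) = 289/4.
Integral = F(2) - F(-1/2) = 13695/4.

Antiderivative: F(w) = 125*w**6 - 1501*w**4/4 + 375*w**2; value = 13695/4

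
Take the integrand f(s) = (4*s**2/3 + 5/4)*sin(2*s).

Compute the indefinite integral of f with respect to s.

F(s) = -2*s**2*cos(2*s)/3 + 2*s*sin(2*s)/3 - 7*cos(2*s)/24 + C

For F(s) to be correct the identity F'(s) - f(s) = 0 must hold.
Check: d/ds[-2*s**2*cos(2*s)/3 + 2*s*sin(2*s)/3 - 7*cos(2*s)/24] = 4*s**2*sin(2*s)/3 + 5*sin(2*s)/4, which equals f(s).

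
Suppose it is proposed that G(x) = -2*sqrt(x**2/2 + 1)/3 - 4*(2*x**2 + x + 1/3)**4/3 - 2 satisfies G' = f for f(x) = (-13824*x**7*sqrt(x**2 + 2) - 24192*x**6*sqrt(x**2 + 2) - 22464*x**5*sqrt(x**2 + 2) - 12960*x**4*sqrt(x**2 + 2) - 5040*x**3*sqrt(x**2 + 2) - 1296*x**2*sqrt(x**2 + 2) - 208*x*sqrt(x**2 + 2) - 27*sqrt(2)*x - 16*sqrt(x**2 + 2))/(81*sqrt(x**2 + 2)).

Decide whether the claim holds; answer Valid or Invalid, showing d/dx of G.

Valid. The derivative of G reproduces f.

d/dx[G] = (-13824*x**7*sqrt(x**2 + 2) - 24192*x**6*sqrt(x**2 + 2) - 22464*x**5*sqrt(x**2 + 2) - 12960*x**4*sqrt(x**2 + 2) - 5040*x**3*sqrt(x**2 + 2) - 1296*x**2*sqrt(x**2 + 2) - 208*x*sqrt(x**2 + 2) - 27*sqrt(2)*x - 16*sqrt(x**2 + 2))/(81*sqrt(x**2 + 2))
This equals f(x) exactly, so the claim holds.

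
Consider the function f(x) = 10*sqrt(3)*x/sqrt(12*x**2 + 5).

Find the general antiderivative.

F(x) = 5*sqrt(3)*sqrt(12*x**2 + 5)/6 + C

f matches the chain-rule pattern g'(h)*h' with inner function h(x) = 4*x**2 + 5/3; substituting u = h(x) collapses the integral.
Check: d/dx[5*sqrt(3)*sqrt(12*x**2 + 5)/6] = 10*sqrt(3)*x/sqrt(12*x**2 + 5) = f(x).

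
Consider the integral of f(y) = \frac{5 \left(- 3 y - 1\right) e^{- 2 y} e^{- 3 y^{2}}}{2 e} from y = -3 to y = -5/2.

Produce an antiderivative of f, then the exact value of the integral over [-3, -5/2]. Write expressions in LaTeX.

Antiderivative: F(y) = \frac{5 e^{- 3 y} e^{- 3 y^{2} + y - 1}}{4}; value = - \frac{5}{4 e^{22}} + \frac{5}{4 e^{\frac{59}{4}}}

Recognize the product-rule pattern: f = u'v + uv' with u = \frac{5 e^{- 3 y}}{4}, v = e^{- 3 y^{2} + y - 1}, so integration by parts undoes it.
F(y) = \frac{5 e^{- 3 y} e^{- 3 y^{2} + y - 1}}{4} is an antiderivative of f.
Check: d/dy[\frac{5 e^{- 3 y} e^{- 3 y^{2} + y - 1}}{4}] = \frac{\left(- 15 y - 5\right) e^{- 2 y} e^{- 3 y^{2}}}{2 e}, which equals f(y).
F(-5/2) = \frac{5}{4 e^{\frac{59}{4}}}; F(-3) = \frac{5}{4 e^{22}}.
Integral = F(-5/2) - F(-3) = - \frac{5}{4 e^{22}} + \frac{5}{4 e^{\frac{59}{4}}}.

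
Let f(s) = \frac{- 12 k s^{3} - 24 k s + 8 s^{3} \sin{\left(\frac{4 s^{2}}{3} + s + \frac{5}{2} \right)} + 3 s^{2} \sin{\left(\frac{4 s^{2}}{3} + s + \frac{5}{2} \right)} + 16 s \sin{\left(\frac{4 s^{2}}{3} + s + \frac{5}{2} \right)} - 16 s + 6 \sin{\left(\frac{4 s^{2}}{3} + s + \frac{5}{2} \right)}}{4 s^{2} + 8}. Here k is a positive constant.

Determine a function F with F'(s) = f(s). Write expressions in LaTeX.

Whatever form F(s) takes, F'(s) = f(s) is non-negotiable.
Check: d/ds[\frac{- 6 k s^{2} - 8 \log{\left(\frac{3 s^{2}}{2} + 3 \right)} - 3 \cos{\left(\frac{4 s^{2}}{3} + s + \frac{5}{2} \right)}}{4}] = \frac{- 12 k s^{3} - 24 k s + 8 s^{3} \sin{\left(\frac{4 s^{2}}{3} + s + \frac{5}{2} \right)} + 3 s^{2} \sin{\left(\frac{4 s^{2}}{3} + s + \frac{5}{2} \right)} + 16 s \sin{\left(\frac{4 s^{2}}{3} + s + \frac{5}{2} \right)} - 16 s + 6 \sin{\left(\frac{4 s^{2}}{3} + s + \frac{5}{2} \right)}}{4 s^{2} + 8} = f(s).

An antiderivative is F(s) = \frac{- 6 k s^{2} - 8 \log{\left(\frac{3 s^{2}}{2} + 3 \right)} - 3 \cos{\left(\frac{4 s^{2}}{3} + s + \frac{5}{2} \right)}}{4}.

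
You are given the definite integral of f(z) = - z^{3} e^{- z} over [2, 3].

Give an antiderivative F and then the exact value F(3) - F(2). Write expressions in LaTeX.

Recognize the product-rule pattern: f = u'v + uv' with u = z^{3} + 3 z^{2} + 6 z + 6, v = e^{- z}, so integration by parts undoes it.
F(z) = \left(z^{3} + 3 z^{2} + 6 z + 6\right) e^{- z} is an antiderivative of f.
Check: d/dz[\left(z^{3} + 3 z^{2} + 6 z + 6\right) e^{- z}] = - z^{3} e^{- z} = f(z).
F(3) = \frac{78}{e^{3}}; F(2) = \frac{38}{e^{2}}.
Integral = F(3) - F(2) = - \frac{38}{e^{2}} + \frac{78}{e^{3}}.

Antiderivative: F(z) = \left(z^{3} + 3 z^{2} + 6 z + 6\right) e^{- z}; value = - \frac{38}{e^{2}} + \frac{78}{e^{3}}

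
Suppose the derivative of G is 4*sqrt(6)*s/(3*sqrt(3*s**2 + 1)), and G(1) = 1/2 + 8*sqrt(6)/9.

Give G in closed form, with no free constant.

G'(s) matches the chain-rule pattern g'(h)*h' with inner function h(s) = 2*s**2 + 2/3; substituting u = h(s) collapses the integral.
A general antiderivative is 4*sqrt(2*s**2 + 2/3)/3 + C.
The condition gives C = 1/2 + 8*sqrt(6)/9 - (8*sqrt(6)/9) = 1/2.
So G(s) = 4*sqrt(2*s**2 + 2/3)/3 + 1/2.
Check: d/ds[4*sqrt(2*s**2 + 2/3)/3 + 1/2] = 4*sqrt(6)*s/(3*sqrt(3*s**2 + 1)) = G'(s).

G(s) = 4*sqrt(2*s**2 + 2/3)/3 + 1/2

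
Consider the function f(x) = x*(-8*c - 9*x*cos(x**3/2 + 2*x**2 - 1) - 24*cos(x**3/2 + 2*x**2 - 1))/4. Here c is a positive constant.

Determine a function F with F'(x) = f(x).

An antiderivative is F(x) = -(2*c*x**2 + 3*sin(x**3/2 + 2*x**2 - 1))/2.

An antiderivative F(x) passes only if d/dx[F] lands on f(x) exactly.
Check: d/dx[-(2*c*x**2 + 3*sin(x**3/2 + 2*x**2 - 1))/2] = -2*c*x - 9*x**2*cos(x**3/2 + 2*x**2 - 1)/4 - 6*x*cos(x**3/2 + 2*x**2 - 1), which equals f(x).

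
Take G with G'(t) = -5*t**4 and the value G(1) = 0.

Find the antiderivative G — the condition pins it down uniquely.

Whatever form G(t) takes, its d/dt must return the stated G'(t).
A general antiderivative is -t**5 + C.
The condition gives C = 0 - (-1) = 1.
So G(t) = -(t - 1)*(t**4 + t**3 + t**2 + t + 1).
Check: d/dt[-(t - 1)*(t**4 + t**3 + t**2 + t + 1)] = -5*t**4 = G'(t).

G(t) = -(t - 1)*(t**4 + t**3 + t**2 + t + 1)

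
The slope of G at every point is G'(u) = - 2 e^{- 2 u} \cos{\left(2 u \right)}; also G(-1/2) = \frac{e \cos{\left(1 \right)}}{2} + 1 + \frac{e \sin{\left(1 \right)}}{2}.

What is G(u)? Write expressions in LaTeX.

G(u) = \frac{\left(2 e^{2 u} - \sin{\left(2 u \right)} + \cos{\left(2 u \right)}\right) e^{- 2 u}}{2}

Any candidate G(u) must reproduce the stated G'(u) exactly.
A general antiderivative is - \frac{e^{- 2 u} \sin{\left(2 u \right)}}{2} + \frac{e^{- 2 u} \cos{\left(2 u \right)}}{2} + C.
The condition gives C = \frac{e \cos{\left(1 \right)}}{2} + 1 + \frac{e \sin{\left(1 \right)}}{2} - (\frac{e \cos{\left(1 \right)}}{2} + \frac{e \sin{\left(1 \right)}}{2}) = 1.
So G(u) = \frac{\left(2 e^{2 u} - \sin{\left(2 u \right)} + \cos{\left(2 u \right)}\right) e^{- 2 u}}{2}.
Check: d/du[\frac{\left(2 e^{2 u} - \sin{\left(2 u \right)} + \cos{\left(2 u \right)}\right) e^{- 2 u}}{2}] = - 2 e^{- 2 u} \cos{\left(2 u \right)} = G'(u).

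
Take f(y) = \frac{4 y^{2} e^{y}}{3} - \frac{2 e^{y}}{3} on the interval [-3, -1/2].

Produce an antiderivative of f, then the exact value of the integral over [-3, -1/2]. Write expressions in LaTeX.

Antiderivative: F(y) = \frac{2 \left(2 y^{2} - 4 y + 3\right) e^{y}}{3}; value = - \frac{22}{e^{3}} + \frac{11}{3 e^{\frac{1}{2}}}

Recognize the product-rule pattern: f = u'v + uv' with u = \frac{4 y^{2}}{3} - \frac{8 y}{3} + 2, v = e^{y}, so integration by parts undoes it.
F(y) = \frac{2 \left(2 y^{2} - 4 y + 3\right) e^{y}}{3} is an antiderivative of f.
Check: d/dy[\frac{2 \left(2 y^{2} - 4 y + 3\right) e^{y}}{3}] = \frac{4 y^{2} e^{y}}{3} - \frac{2 e^{y}}{3} = f(y).
F(-1/2) = \frac{11}{3 e^{\frac{1}{2}}}; F(-3) = \frac{22}{e^{3}}.
Integral = F(-1/2) - F(-3) = - \frac{22}{e^{3}} + \frac{11}{3 e^{\frac{1}{2}}}.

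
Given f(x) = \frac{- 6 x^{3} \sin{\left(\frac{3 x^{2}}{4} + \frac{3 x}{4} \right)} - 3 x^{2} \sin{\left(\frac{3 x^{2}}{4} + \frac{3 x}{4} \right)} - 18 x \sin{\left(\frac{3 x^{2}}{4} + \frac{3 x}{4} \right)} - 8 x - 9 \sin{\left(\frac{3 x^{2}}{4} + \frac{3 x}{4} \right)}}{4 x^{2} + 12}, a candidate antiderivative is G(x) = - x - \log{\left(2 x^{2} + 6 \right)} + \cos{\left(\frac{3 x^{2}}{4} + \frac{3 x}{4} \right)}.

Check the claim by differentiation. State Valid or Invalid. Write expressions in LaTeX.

Invalid: d/dx[G] - f = -1, which is not 0.

d/dx[G] = \frac{- 6 x^{3} \sin{\left(\frac{3 x^{2}}{4} + \frac{3 x}{4} \right)} - 3 x^{2} \sin{\left(\frac{3 x^{2}}{4} + \frac{3 x}{4} \right)} - 4 x^{2} - 18 x \sin{\left(\frac{3 x^{2}}{4} + \frac{3 x}{4} \right)} - 8 x - 9 \sin{\left(\frac{3 x^{2}}{4} + \frac{3 x}{4} \right)} - 12}{4 x^{2} + 12}
d/dx[G] - f(x) = -1 != 0.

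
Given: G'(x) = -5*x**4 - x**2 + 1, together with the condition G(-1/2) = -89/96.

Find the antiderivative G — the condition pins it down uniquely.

G(x) = -x**5 - x**3/3 + x - 1/2

The integrand splits into summands that can be handled one at a time.
A general antiderivative is -x**5 - x**3/3 + x - 1/2 + C.
The condition gives C = -89/96 - (-89/96) = 0.
So G(x) = -x**5 - x**3/3 + x - 1/2.
Check: d/dx[-x**5 - x**3/3 + x - 1/2] = -5*x**4 - x**2 + 1 = G'(x).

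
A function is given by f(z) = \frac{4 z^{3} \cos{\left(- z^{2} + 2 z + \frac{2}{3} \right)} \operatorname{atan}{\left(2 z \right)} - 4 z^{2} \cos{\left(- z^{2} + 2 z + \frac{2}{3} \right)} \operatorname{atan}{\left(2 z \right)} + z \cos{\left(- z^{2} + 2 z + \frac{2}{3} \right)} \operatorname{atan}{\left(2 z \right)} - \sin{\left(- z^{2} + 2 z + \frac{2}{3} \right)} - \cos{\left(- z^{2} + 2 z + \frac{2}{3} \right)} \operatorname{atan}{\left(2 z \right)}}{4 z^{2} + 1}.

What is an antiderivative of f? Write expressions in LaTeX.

An antiderivative is F(z) = - \frac{\sin{\left(- z^{2} + 2 z + \frac{2}{3} \right)} \operatorname{atan}{\left(2 z \right)}}{2}.

f has the shape u'v + uv' for u = - \frac{\operatorname{atan}{\left(2 z \right)}}{2} and v = \sin{\left(- z^{2} + 2 z + \frac{2}{3} \right)} — it is the derivative of the product u*v.
Check: d/dz[- \frac{\sin{\left(- z^{2} + 2 z + \frac{2}{3} \right)} \operatorname{atan}{\left(2 z \right)}}{2}] = \frac{4 z^{3} \cos{\left(- z^{2} + 2 z + \frac{2}{3} \right)} \operatorname{atan}{\left(2 z \right)} - 4 z^{2} \cos{\left(- z^{2} + 2 z + \frac{2}{3} \right)} \operatorname{atan}{\left(2 z \right)} + z \cos{\left(- z^{2} + 2 z + \frac{2}{3} \right)} \operatorname{atan}{\left(2 z \right)} - \sin{\left(- z^{2} + 2 z + \frac{2}{3} \right)} - \cos{\left(- z^{2} + 2 z + \frac{2}{3} \right)} \operatorname{atan}{\left(2 z \right)}}{4 z^{2} + 1} = f(z).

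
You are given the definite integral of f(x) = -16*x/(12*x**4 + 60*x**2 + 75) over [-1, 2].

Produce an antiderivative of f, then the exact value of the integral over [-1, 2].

The substitution u = x**2 + 5/2 works: f is exactly (dF/du)*(du/dx) for that inner function.
F(x) = 2/(3*x**2 + 15/2) is an antiderivative of f.
Check: d/dx[2/(3*x**2 + 15/2)] = -16*x/(12*x**4 + 60*x**2 + 75) = f(x).
F(2) = 4/39; F(-1) = 4/21.
Integral = F(2) - F(-1) = -8/91.

Antiderivative: F(x) = 2/(3*x**2 + 15/2); value = -8/91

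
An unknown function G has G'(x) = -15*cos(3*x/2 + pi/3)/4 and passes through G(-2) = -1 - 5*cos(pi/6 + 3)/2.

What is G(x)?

G(x) = -(5*sin(3*x/2 + pi/3) + 2)/2

The proposed G(x) is checked by its d/dx: the result must match the given G'(x).
A general antiderivative is -5*sin(3*x/2 + pi/3)/2 + C.
The condition gives C = -1 - 5*cos(pi/6 + 3)/2 - (-5*cos(pi/6 + 3)/2) = -1.
So G(x) = -(5*sin(3*x/2 + pi/3) + 2)/2.
Check: d/dx[-(5*sin(3*x/2 + pi/3) + 2)/2] = -15*cos(3*x/2 + pi/3)/4 = G'(x).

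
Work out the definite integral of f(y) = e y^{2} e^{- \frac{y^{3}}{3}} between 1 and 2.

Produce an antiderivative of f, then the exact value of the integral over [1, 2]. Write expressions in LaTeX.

Antiderivative: F(y) = - e e^{- \frac{y^{3}}{3}}; value = - \frac{1}{e^{\frac{5}{3}}} + e^{\frac{2}{3}}

The substitution u = 1 - \frac{y^{3}}{3} works: f is exactly (dF/du)*(du/dy) for that inner function.
F(y) = - e e^{- \frac{y^{3}}{3}} is an antiderivative of f.
Check: d/dy[- e e^{- \frac{y^{3}}{3}}] = e y^{2} e^{- \frac{y^{3}}{3}} = f(y).
F(2) = - \frac{1}{e^{\frac{5}{3}}}; F(1) = - e^{\frac{2}{3}}.
Integral = F(2) - F(1) = - \frac{1}{e^{\frac{5}{3}}} + e^{\frac{2}{3}}.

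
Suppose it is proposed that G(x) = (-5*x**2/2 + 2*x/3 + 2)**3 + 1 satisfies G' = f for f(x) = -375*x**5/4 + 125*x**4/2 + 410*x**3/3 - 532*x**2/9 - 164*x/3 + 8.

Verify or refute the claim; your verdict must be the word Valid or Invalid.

d/dx[G] = -375*x**5/4 + 125*x**4/2 + 410*x**3/3 - 532*x**2/9 - 164*x/3 + 8
This equals f(x) exactly, so the claim holds.

Valid: G'(x) = f(x).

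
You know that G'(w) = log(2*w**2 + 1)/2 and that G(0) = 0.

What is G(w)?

G(w) = (w*log(2*w**2 + 1) - 2*w + sqrt(2)*atan(sqrt(2)*w))/2

A first test for any G(w): its w-derivative must equal the given G'(w).
A general antiderivative is w*log(2*w**2 + 1)/2 - w + sqrt(2)*atan(sqrt(2)*w)/2 + C.
The condition gives C = 0 - (0) = 0.
So G(w) = (w*log(2*w**2 + 1) - 2*w + sqrt(2)*atan(sqrt(2)*w))/2.
Check: d/dw[(w*log(2*w**2 + 1) - 2*w + sqrt(2)*atan(sqrt(2)*w))/2] = log(2*w**2 + 1)/2 = G'(w).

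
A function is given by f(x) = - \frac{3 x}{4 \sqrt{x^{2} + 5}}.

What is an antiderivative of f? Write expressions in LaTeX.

An antiderivative is F(x) = - \frac{3 \sqrt{x^{2} + 5}}{4}.

f matches the chain-rule pattern g'(h)*h' with inner function h(x) = x^{2} + 5; substituting u = h(x) collapses the integral.
Check: d/dx[- \frac{3 \sqrt{x^{2} + 5}}{4}] = - \frac{3 x}{4 \sqrt{x^{2} + 5}} = f(x).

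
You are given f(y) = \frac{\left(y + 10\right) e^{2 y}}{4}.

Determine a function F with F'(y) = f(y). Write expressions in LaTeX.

An antiderivative is F(y) = \frac{y e^{2 y}}{8} + \frac{19 e^{2 y}}{16}.

f has the shape u'v + uv' for u = \frac{y}{8} + \frac{19}{16} and v = e^{2 y} — it is the derivative of the product u*v.
Check: d/dy[\frac{y e^{2 y}}{8} + \frac{19 e^{2 y}}{16}] = \frac{y e^{2 y}}{4} + \frac{5 e^{2 y}}{2}, which equals f(y).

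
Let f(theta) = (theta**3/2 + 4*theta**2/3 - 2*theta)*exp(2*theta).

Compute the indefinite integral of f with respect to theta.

F(theta) = (12*theta**3 + 14*theta**2 - 62*theta + 31)*exp(2*theta)/48 + C

Recognize the product-rule pattern: f = u'v + uv' with u = theta**3/4 + 7*theta**2/24 - 31*theta/24 + 31/48, v = exp(2*theta), so integration by parts undoes it.
Check: d/dtheta[(12*theta**3 + 14*theta**2 - 62*theta + 31)*exp(2*theta)/48] = theta**3*exp(2*theta)/2 + 4*theta**2*exp(2*theta)/3 - 2*theta*exp(2*theta), which equals f(theta).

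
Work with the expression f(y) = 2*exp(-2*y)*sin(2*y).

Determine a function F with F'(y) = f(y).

A candidate is checked by its d/dy: the result must match f(y).
Check: d/dy[-(sin(2*y) + cos(2*y))*exp(-2*y)/2] = 2*exp(-2*y)*sin(2*y) = f(y).

An antiderivative is F(y) = -(sin(2*y) + cos(2*y))*exp(-2*y)/2.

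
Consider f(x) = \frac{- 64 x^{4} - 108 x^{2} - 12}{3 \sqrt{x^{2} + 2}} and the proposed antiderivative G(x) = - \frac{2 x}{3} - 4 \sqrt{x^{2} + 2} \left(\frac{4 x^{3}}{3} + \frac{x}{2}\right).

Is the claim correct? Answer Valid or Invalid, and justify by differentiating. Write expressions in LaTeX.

Invalid: d/dx[G] - f = - \frac{2}{3}, which is not 0.

d/dx[G] = \frac{- 64 x^{4} - 108 x^{2} - 2 \sqrt{x^{2} + 2} - 12}{3 \sqrt{x^{2} + 2}}
d/dx[G] - f(x) = - \frac{2}{3} != 0.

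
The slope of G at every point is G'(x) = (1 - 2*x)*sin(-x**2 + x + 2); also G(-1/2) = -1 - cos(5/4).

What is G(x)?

G(x) = -cos(-x**2 + x + 2) - 1

G'(x) matches the chain-rule pattern g'(h)*h' with inner function h(x) = -x**2 + x + 2; substituting u = h(x) collapses the integral.
A general antiderivative is -cos(-x**2 + x + 2) + C.
The condition gives C = -1 - cos(5/4) - (-cos(5/4)) = -1.
So G(x) = -cos(-x**2 + x + 2) - 1.
Check: d/dx[-cos(-x**2 + x + 2) - 1] = -2*x*sin(-x**2 + x + 2) + sin(-x**2 + x + 2), which equals G'(x).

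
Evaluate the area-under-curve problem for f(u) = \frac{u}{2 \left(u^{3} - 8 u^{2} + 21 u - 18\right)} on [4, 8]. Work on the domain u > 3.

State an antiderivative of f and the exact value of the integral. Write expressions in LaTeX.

The denominator factors as 2 \left(u - 3\right)^{2} \left(u - 2\right); partial fractions split f into directly integrable pieces: \frac{1}{u - 2} - \frac{1}{u - 3} + \frac{3}{2 \left(u - 3\right)^{2}}.
F(u) = \frac{- 2 u \log{\left(u - 3 \right)} + 2 u \log{\left(u - 2 \right)} + 6 \log{\left(u - 3 \right)} - 6 \log{\left(u - 2 \right)} - 3}{2 u - 6} is an antiderivative of f.
Check: d/du[\frac{- 2 u \log{\left(u - 3 \right)} + 2 u \log{\left(u - 2 \right)} + 6 \log{\left(u - 3 \right)} - 6 \log{\left(u - 2 \right)} - 3}{2 u - 6}] = \frac{u}{2 u^{3} - 16 u^{2} + 42 u - 36}, which equals f(u).
F(8) = - \log{\left(5 \right)} - \frac{3}{10} + \log{\left(6 \right)}; F(4) = - \frac{3}{2} + \log{\left(2 \right)}.
Integral = F(8) - F(4) = - \log{\left(5 \right)} - \log{\left(2 \right)} + \frac{6}{5} + \log{\left(6 \right)}.

Antiderivative: F(u) = \frac{- 2 u \log{\left(u - 3 \right)} + 2 u \log{\left(u - 2 \right)} + 6 \log{\left(u - 3 \right)} - 6 \log{\left(u - 2 \right)} - 3}{2 u - 6}; value = - \log{\left(5 \right)} - \log{\left(2 \right)} + \frac{6}{5} + \log{\left(6 \right)}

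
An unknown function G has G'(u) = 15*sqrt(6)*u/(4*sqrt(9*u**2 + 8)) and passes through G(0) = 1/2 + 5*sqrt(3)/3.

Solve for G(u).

G(u) = (5*sqrt(6)*sqrt(9*u**2 + 8) + 6)/12

G'(u) matches the chain-rule pattern g'(h)*h' with inner function h(u) = 3*u**2/2 + 4/3; substituting w = h(u) collapses the integral.
A general antiderivative is 5*sqrt(3*u**2/2 + 4/3)/2 + C.
The condition gives C = 1/2 + 5*sqrt(3)/3 - (5*sqrt(3)/3) = 1/2.
So G(u) = (5*sqrt(6)*sqrt(9*u**2 + 8) + 6)/12.
Check: d/du[(5*sqrt(6)*sqrt(9*u**2 + 8) + 6)/12] = 15*sqrt(6)*u/(4*sqrt(9*u**2 + 8)) = G'(u).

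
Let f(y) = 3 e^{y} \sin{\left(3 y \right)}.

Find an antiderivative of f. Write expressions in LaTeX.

An antiderivative is F(y) = \frac{3 e^{y} \sin{\left(3 y \right)}}{10} - \frac{9 e^{y} \cos{\left(3 y \right)}}{10}.

For F(y) to be correct the identity F'(y) - f(y) = 0 must hold.
Check: d/dy[\frac{3 e^{y} \sin{\left(3 y \right)}}{10} - \frac{9 e^{y} \cos{\left(3 y \right)}}{10}] = 3 e^{y} \sin{\left(3 y \right)} = f(y).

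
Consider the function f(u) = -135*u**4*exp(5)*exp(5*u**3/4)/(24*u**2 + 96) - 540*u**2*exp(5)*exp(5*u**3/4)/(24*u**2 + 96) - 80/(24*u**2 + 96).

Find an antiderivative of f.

Integrate term by term and add the pieces.
Check: d/du[-(9*exp(5)*exp(5*u**3/4) + 10*atan(u/2))/6] = (-135*u**4*exp(5)*exp(5*u**3/4) - 540*u**2*exp(5)*exp(5*u**3/4) - 80)/(24*u**2 + 96), which equals f(u).

An antiderivative is F(u) = -(9*exp(5)*exp(5*u**3/4) + 10*atan(u/2))/6.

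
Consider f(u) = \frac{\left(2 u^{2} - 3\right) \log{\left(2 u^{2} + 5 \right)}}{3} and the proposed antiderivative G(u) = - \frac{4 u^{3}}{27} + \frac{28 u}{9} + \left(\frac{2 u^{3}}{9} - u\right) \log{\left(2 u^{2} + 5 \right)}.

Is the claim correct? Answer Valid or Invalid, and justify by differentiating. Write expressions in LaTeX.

d/du[G] = \frac{12 u^{4} \log{\left(2 u^{2} + 5 \right)} + 12 u^{2} \log{\left(2 u^{2} + 5 \right)} - 45 \log{\left(2 u^{2} + 5 \right)} + 140}{18 u^{2} + 45}
d/du[G] - f(u) = \frac{140}{18 u^{2} + 45} != 0.

Invalid: d/du[G] - f = \frac{140}{18 u^{2} + 45}, which is not 0.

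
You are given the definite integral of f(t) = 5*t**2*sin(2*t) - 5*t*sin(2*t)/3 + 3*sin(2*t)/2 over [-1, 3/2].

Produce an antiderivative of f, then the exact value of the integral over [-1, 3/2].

The integrand splits into summands that can be handled one at a time.
F(t) = (-30*t**2*cos(2*t) + 30*t*sin(2*t) + 10*t*cos(2*t) - 5*sin(2*t) + 6*cos(2*t))/12 is an antiderivative of f.
Check: d/dt[(-30*t**2*cos(2*t) + 30*t*sin(2*t) + 10*t*cos(2*t) - 5*sin(2*t) + 6*cos(2*t))/12] = 5*t**2*sin(2*t) - 5*t*sin(2*t)/3 + 3*sin(2*t)/2 = f(t).
F(3/2) = 10*sin(3)/3 - 31*cos(3)/8; F(-1) = -17*cos(2)/6 + 35*sin(2)/12.
Integral = F(3/2) - F(-1) = -35*sin(2)/12 + 17*cos(2)/6 + 10*sin(3)/3 - 31*cos(3)/8.

Antiderivative: F(t) = (-30*t**2*cos(2*t) + 30*t*sin(2*t) + 10*t*cos(2*t) - 5*sin(2*t) + 6*cos(2*t))/12; value = -35*sin(2)/12 + 17*cos(2)/6 + 10*sin(3)/3 - 31*cos(3)/8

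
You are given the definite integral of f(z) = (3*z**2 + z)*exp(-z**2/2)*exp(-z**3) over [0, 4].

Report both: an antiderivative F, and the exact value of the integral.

Antiderivative: F(z) = -exp(-z**3 - z**2/2); value = 1 - exp(-72)

The substitution u = -z**3 - z**2/2 works: f is exactly (dF/du)*(du/dz) for that inner function.
F(z) = -exp(-z**3 - z**2/2) is an antiderivative of f.
Check: d/dz[-exp(-z**3 - z**2/2)] = (3*z**2 + z)*exp(-z**2/2)*exp(-z**3) = f(z).
F(4) = -exp(-72); F(0) = -1.
Integral = F(4) - F(0) = 1 - exp(-72).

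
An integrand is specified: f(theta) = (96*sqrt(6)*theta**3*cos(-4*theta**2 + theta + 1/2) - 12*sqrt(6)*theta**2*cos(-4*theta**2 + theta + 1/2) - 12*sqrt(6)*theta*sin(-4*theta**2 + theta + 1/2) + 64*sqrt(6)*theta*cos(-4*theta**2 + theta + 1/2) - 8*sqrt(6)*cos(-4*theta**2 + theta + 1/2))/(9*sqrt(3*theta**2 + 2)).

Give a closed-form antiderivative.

An antiderivative is F(theta) = -8*sqrt(theta**2/2 + 1/3)*sin(-4*theta**2 + theta + 1/2)/3.

Recognize the product-rule pattern: f = u'v + uv' with u = -8*sqrt(theta**2/2 + 1/3)/3, v = sin(-4*theta**2 + theta + 1/2), so integration by parts undoes it.
Check: d/dtheta[-8*sqrt(theta**2/2 + 1/3)*sin(-4*theta**2 + theta + 1/2)/3] = (96*sqrt(6)*theta**3*cos(-4*theta**2 + theta + 1/2) - 12*sqrt(6)*theta**2*cos(-4*theta**2 + theta + 1/2) - 12*sqrt(6)*theta*sin(-4*theta**2 + theta + 1/2) + 64*sqrt(6)*theta*cos(-4*theta**2 + theta + 1/2) - 8*sqrt(6)*cos(-4*theta**2 + theta + 1/2))/(9*sqrt(3*theta**2 + 2)) = f(theta).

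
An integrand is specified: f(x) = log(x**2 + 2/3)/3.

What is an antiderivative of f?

An antiderivative is F(x) = (3*x*log(x**2 + 2/3) - 6*x + 2*sqrt(6)*atan(sqrt(6)*x/2))/9.

Since d/dx undoes antidifferentiation here, F'(x) = f(x) is required of F(x).
Check: d/dx[(3*x*log(x**2 + 2/3) - 6*x + 2*sqrt(6)*atan(sqrt(6)*x/2))/9] = log(x**2 + 2/3)/3 = f(x).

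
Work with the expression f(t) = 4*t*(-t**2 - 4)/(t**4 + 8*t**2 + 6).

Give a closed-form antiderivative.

An antiderivative is F(t) = -log(t**4/2 + 4*t**2 + 3).

The substitution u = t**4/2 + 4*t**2 + 3 works: f is exactly (dF/du)*(du/dt) for that inner function.
Check: d/dt[-log(t**4/2 + 4*t**2 + 3)] = (-4*t**3 - 16*t)/(t**4 + 8*t**2 + 6), which equals f(t).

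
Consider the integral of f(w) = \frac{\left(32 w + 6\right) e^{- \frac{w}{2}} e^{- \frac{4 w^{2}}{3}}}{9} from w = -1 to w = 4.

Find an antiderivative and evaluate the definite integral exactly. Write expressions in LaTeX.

f matches the chain-rule pattern g'(h)*h' with inner function h(w) = - \frac{4 w^{2}}{3} - \frac{w}{2}; substituting u = h(w) collapses the integral.
F(w) = - \frac{4 e^{- \frac{w}{2}} e^{- \frac{4 w^{2}}{3}}}{3} is an antiderivative of f.
Check: d/dw[- \frac{4 e^{- \frac{w}{2}} e^{- \frac{4 w^{2}}{3}}}{3}] = \frac{\left(32 w + 6\right) e^{- \frac{w}{2}} e^{- \frac{4 w^{2}}{3}}}{9} = f(w).
F(4) = - \frac{4}{3 e^{\frac{70}{3}}}; F(-1) = - \frac{4}{3 e^{\frac{5}{6}}}.
Integral = F(4) - F(-1) = - \frac{4}{3 e^{\frac{70}{3}}} + \frac{4}{3 e^{\frac{5}{6}}}.

Antiderivative: F(w) = - \frac{4 e^{- \frac{w}{2}} e^{- \frac{4 w^{2}}{3}}}{3}; value = - \frac{4}{3 e^{\frac{70}{3}}} + \frac{4}{3 e^{\frac{5}{6}}}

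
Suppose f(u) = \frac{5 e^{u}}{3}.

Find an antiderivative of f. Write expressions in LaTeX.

An antiderivative is F(u) = \frac{5 e^{u}}{3}.

Recover f(u) by differentiating a candidate F(u); any mismatch rules it out.
Check: d/du[\frac{5 e^{u}}{3}] = \frac{5 e^{u}}{3} = f(u).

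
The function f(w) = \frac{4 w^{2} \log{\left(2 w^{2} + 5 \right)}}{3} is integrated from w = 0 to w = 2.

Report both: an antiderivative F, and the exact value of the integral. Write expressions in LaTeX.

Antiderivative: F(w) = \frac{2 \left(6 w^{3} \log{\left(2 w^{2} + 5 \right)} - 4 w^{3} + 30 w - 15 \sqrt{10} \operatorname{atan}{\left(\frac{\sqrt{10} w}{5} \right)}\right)}{27}; value = - \frac{10 \sqrt{10} \operatorname{atan}{\left(\frac{2 \sqrt{10}}{5} \right)}}{9} + \frac{56}{27} + \frac{32 \log{\left(13 \right)}}{9}

Recover f(w) by differentiating a candidate F(w); any mismatch rules it out.
F(w) = \frac{2 \left(6 w^{3} \log{\left(2 w^{2} + 5 \right)} - 4 w^{3} + 30 w - 15 \sqrt{10} \operatorname{atan}{\left(\frac{\sqrt{10} w}{5} \right)}\right)}{27} is an antiderivative of f.
Check: d/dw[\frac{2 \left(6 w^{3} \log{\left(2 w^{2} + 5 \right)} - 4 w^{3} + 30 w - 15 \sqrt{10} \operatorname{atan}{\left(\frac{\sqrt{10} w}{5} \right)}\right)}{27}] = \frac{4 w^{2} \log{\left(2 w^{2} + 5 \right)}}{3} = f(w).
F(2) = - \frac{10 \sqrt{10} \operatorname{atan}{\left(\frac{2 \sqrt{10}}{5} \right)}}{9} + \frac{56}{27} + \frac{32 \log{\left(13 \right)}}{9}; F(0) = 0.
Integral = F(2) - F(0) = - \frac{10 \sqrt{10} \operatorname{atan}{\left(\frac{2 \sqrt{10}}{5} \right)}}{9} + \frac{56}{27} + \frac{32 \log{\left(13 \right)}}{9}.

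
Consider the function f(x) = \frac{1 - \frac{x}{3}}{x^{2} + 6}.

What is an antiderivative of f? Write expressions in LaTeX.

An antiderivative is F(x) = - \frac{\log{\left(x^{2} + 6 \right)}}{6} + \frac{\sqrt{6} \operatorname{atan}{\left(\frac{\sqrt{6} x}{6} \right)}}{6}.

Differentiate the proposed F(x) back; it has to land on f(x) exactly.
Check: d/dx[- \frac{\log{\left(x^{2} + 6 \right)}}{6} + \frac{\sqrt{6} \operatorname{atan}{\left(\frac{\sqrt{6} x}{6} \right)}}{6}] = \frac{3 - x}{3 x^{2} + 18}, which equals f(x).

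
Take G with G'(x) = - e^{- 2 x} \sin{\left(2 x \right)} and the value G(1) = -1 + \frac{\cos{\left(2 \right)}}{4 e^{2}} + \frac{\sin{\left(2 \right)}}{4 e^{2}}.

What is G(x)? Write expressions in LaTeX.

G(x) = -1 + \frac{e^{- 2 x} \sin{\left(2 x \right)}}{4} + \frac{e^{- 2 x} \cos{\left(2 x \right)}}{4}

Since d/dx undoes antidifferentiation here, G(x) must give back the stated G'(x).
A general antiderivative is \frac{e^{- 2 x} \sin{\left(2 x \right)}}{4} + \frac{e^{- 2 x} \cos{\left(2 x \right)}}{4} + C.
The condition gives C = -1 + \frac{\cos{\left(2 \right)}}{4 e^{2}} + \frac{\sin{\left(2 \right)}}{4 e^{2}} - (\frac{\cos{\left(2 \right)}}{4 e^{2}} + \frac{\sin{\left(2 \right)}}{4 e^{2}}) = -1.
So G(x) = -1 + \frac{e^{- 2 x} \sin{\left(2 x \right)}}{4} + \frac{e^{- 2 x} \cos{\left(2 x \right)}}{4}.
Check: d/dx[-1 + \frac{e^{- 2 x} \sin{\left(2 x \right)}}{4} + \frac{e^{- 2 x} \cos{\left(2 x \right)}}{4}] = - e^{- 2 x} \sin{\left(2 x \right)} = G'(x).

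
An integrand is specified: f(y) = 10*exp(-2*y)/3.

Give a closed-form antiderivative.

Check any antiderivative F(y) by computing F'(y) and comparing it with f(y).
Check: d/dy[-5*exp(-2*y)/3] = 10*exp(-2*y)/3 = f(y).

An antiderivative is F(y) = -5*exp(-2*y)/3.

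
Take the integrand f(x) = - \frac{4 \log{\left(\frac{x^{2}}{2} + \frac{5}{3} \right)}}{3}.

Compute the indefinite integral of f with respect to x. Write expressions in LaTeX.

An antiderivative F(x) passes only if d/dx[F] lands on f(x) exactly.
Check: d/dx[\frac{4 \left(- 3 x \log{\left(\frac{x^{2}}{2} + \frac{5}{3} \right)} + 6 x - 2 \sqrt{30} \operatorname{atan}{\left(\frac{\sqrt{30} x}{10} \right)}\right)}{9}] = - \frac{4 \log{\left(3 x^{2} + 10 \right)}}{3} + \frac{4 \log{\left(6 \right)}}{3}, which equals f(x).

F(x) = \frac{4 \left(- 3 x \log{\left(\frac{x^{2}}{2} + \frac{5}{3} \right)} + 6 x - 2 \sqrt{30} \operatorname{atan}{\left(\frac{\sqrt{30} x}{10} \right)}\right)}{9} + C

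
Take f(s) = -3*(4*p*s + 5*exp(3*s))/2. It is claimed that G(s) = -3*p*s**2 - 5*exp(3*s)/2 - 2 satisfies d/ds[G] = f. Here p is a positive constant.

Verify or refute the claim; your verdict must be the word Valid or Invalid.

d/ds[G] = -6*p*s - 15*exp(3*s)/2
This equals f(s) exactly, so the claim holds.

Valid. The derivative of G reproduces f.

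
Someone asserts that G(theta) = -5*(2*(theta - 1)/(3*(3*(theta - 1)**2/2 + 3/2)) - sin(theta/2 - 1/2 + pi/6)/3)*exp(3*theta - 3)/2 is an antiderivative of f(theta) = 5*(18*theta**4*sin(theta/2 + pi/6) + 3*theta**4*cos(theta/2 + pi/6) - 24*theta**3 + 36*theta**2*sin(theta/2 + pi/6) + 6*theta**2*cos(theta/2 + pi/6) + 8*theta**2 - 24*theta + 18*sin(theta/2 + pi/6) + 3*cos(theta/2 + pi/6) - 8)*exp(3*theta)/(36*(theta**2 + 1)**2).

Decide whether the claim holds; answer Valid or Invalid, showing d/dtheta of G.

Invalid: d/dtheta[G] - f = (-90*theta**8*exp(3*theta)*sin(theta/2 + pi/6) + 90*theta**8*exp(-3)*exp(3*theta)*sin(theta/2 - 1/2 + pi/6) - 15*theta**8*exp(3*theta)*cos(theta/2 + pi/6) + 15*theta**8*exp(-3)*exp(3*theta)*cos(theta/2 - 1/2 + pi/6) + 360*theta**7*exp(3*theta)*sin(theta/2 + pi/6) - 360*theta**7*exp(-3)*exp(3*theta)*sin(theta/2 - 1/2 + pi/6) + 60*theta**7*exp(3*theta)*cos(theta/2 + pi/6) - 60*theta**7*exp(-3)*exp(3*theta)*cos(theta/2 - 1/2 + pi/6) - 120*theta**7*exp(-3)*exp(3*theta) + 120*theta**7*exp(3*theta) - 900*theta**6*exp(3*theta)*sin(theta/2 + pi/6) + 900*theta**6*exp(-3)*exp(3*theta)*sin(theta/2 - 1/2 + pi/6) - 150*theta**6*exp(3*theta)*cos(theta/2 + pi/6) + 150*theta**6*exp(-3)*exp(3*theta)*cos(theta/2 - 1/2 + pi/6) - 520*theta**6*exp(3*theta) + 400*theta**6*exp(-3)*exp(3*theta) + 1440*theta**5*exp(3*theta)*sin(theta/2 + pi/6) - 1440*theta**5*exp(-3)*exp(3*theta)*sin(theta/2 - 1/2 + pi/6) + 240*theta**5*exp(3*theta)*cos(theta/2 + pi/6) - 240*theta**5*exp(-3)*exp(3*theta)*cos(theta/2 - 1/2 + pi/6) - 800*theta**5*exp(-3)*exp(3*theta) + 1240*theta**5*exp(3*theta) - 1890*theta**4*exp(3*theta)*sin(theta/2 + pi/6) + 1890*theta**4*exp(-3)*exp(3*theta)*sin(theta/2 - 1/2 + pi/6) - 315*theta**4*exp(3*theta)*cos(theta/2 + pi/6) + 315*theta**4*exp(-3)*exp(3*theta)*cos(theta/2 - 1/2 + pi/6) - 1720*theta**4*exp(3*theta) + 1040*theta**4*exp(-3)*exp(3*theta) + 1800*theta**3*exp(3*theta)*sin(theta/2 + pi/6) - 1800*theta**3*exp(-3)*exp(3*theta)*sin(theta/2 - 1/2 + pi/6) + 300*theta**3*exp(3*theta)*cos(theta/2 + pi/6) - 300*theta**3*exp(-3)*exp(3*theta)*cos(theta/2 - 1/2 + pi/6) - 1240*theta**3*exp(-3)*exp(3*theta) + 1600*theta**3*exp(3*theta) - 1440*theta**2*exp(3*theta)*sin(theta/2 + pi/6) + 1440*theta**2*exp(-3)*exp(3*theta)*sin(theta/2 - 1/2 + pi/6) - 240*theta**2*exp(3*theta)*cos(theta/2 + pi/6) + 240*theta**2*exp(-3)*exp(3*theta)*cos(theta/2 - 1/2 + pi/6) - 800*theta**2*exp(3*theta) + 880*theta**2*exp(-3)*exp(3*theta) + 720*theta*exp(3*theta)*sin(theta/2 + pi/6) - 720*theta*exp(-3)*exp(3*theta)*sin(theta/2 - 1/2 + pi/6) + 120*theta*exp(3*theta)*cos(theta/2 + pi/6) - 120*theta*exp(-3)*exp(3*theta)*cos(theta/2 - 1/2 + pi/6) - 560*theta*exp(-3)*exp(3*theta) + 160*theta*exp(3*theta) - 360*exp(3*theta)*sin(theta/2 + pi/6) + 360*exp(-3)*exp(3*theta)*sin(theta/2 - 1/2 + pi/6) - 60*exp(3*theta)*cos(theta/2 + pi/6) + 60*exp(-3)*exp(3*theta)*cos(theta/2 - 1/2 + pi/6) + 240*exp(-3)*exp(3*theta) + 160*exp(3*theta))/(36*theta**8 - 144*theta**7 + 360*theta**6 - 576*theta**5 + 756*theta**4 - 720*theta**3 + 576*theta**2 - 288*theta + 144), which is not 0.

d/dtheta[G] = (90*theta**4*exp(-3)*exp(3*theta)*sin(theta/2 - 1/2 + pi/6) + 15*theta**4*exp(-3)*exp(3*theta)*cos(theta/2 - 1/2 + pi/6) - 360*theta**3*exp(-3)*exp(3*theta)*sin(theta/2 - 1/2 + pi/6) - 60*theta**3*exp(-3)*exp(3*theta)*cos(theta/2 - 1/2 + pi/6) - 120*theta**3*exp(-3)*exp(3*theta) + 720*theta**2*exp(-3)*exp(3*theta)*sin(theta/2 - 1/2 + pi/6) + 120*theta**2*exp(-3)*exp(3*theta)*cos(theta/2 - 1/2 + pi/6) + 400*theta**2*exp(-3)*exp(3*theta) - 720*theta*exp(-3)*exp(3*theta)*sin(theta/2 - 1/2 + pi/6) - 120*theta*exp(-3)*exp(3*theta)*cos(theta/2 - 1/2 + pi/6) - 560*theta*exp(-3)*exp(3*theta) + 360*exp(-3)*exp(3*theta)*sin(theta/2 - 1/2 + pi/6) + 60*exp(-3)*exp(3*theta)*cos(theta/2 - 1/2 + pi/6) + 240*exp(-3)*exp(3*theta))/(36*theta**4 - 144*theta**3 + 288*theta**2 - 288*theta + 144)
d/dtheta[G] - f(theta) = (-90*theta**8*exp(3*theta)*sin(theta/2 + pi/6) + 90*theta**8*exp(-3)*exp(3*theta)*sin(theta/2 - 1/2 + pi/6) - 15*theta**8*exp(3*theta)*cos(theta/2 + pi/6) + 15*theta**8*exp(-3)*exp(3*theta)*cos(theta/2 - 1/2 + pi/6) + 360*theta**7*exp(3*theta)*sin(theta/2 + pi/6) - 360*theta**7*exp(-3)*exp(3*theta)*sin(theta/2 - 1/2 + pi/6) + 60*theta**7*exp(3*theta)*cos(theta/2 + pi/6) - 60*theta**7*exp(-3)*exp(3*theta)*cos(theta/2 - 1/2 + pi/6) - 120*theta**7*exp(-3)*exp(3*theta) + 120*theta**7*exp(3*theta) - 900*theta**6*exp(3*theta)*sin(theta/2 + pi/6) + 900*theta**6*exp(-3)*exp(3*theta)*sin(theta/2 - 1/2 + pi/6) - 150*theta**6*exp(3*theta)*cos(theta/2 + pi/6) + 150*theta**6*exp(-3)*exp(3*theta)*cos(theta/2 - 1/2 + pi/6) - 520*theta**6*exp(3*theta) + 400*theta**6*exp(-3)*exp(3*theta) + 1440*theta**5*exp(3*theta)*sin(theta/2 + pi/6) - 1440*theta**5*exp(-3)*exp(3*theta)*sin(theta/2 - 1/2 + pi/6) + 240*theta**5*exp(3*theta)*cos(theta/2 + pi/6) - 240*theta**5*exp(-3)*exp(3*theta)*cos(theta/2 - 1/2 + pi/6) - 800*theta**5*exp(-3)*exp(3*theta) + 1240*theta**5*exp(3*theta) - 1890*theta**4*exp(3*theta)*sin(theta/2 + pi/6) + 1890*theta**4*exp(-3)*exp(3*theta)*sin(theta/2 - 1/2 + pi/6) - 315*theta**4*exp(3*theta)*cos(theta/2 + pi/6) + 315*theta**4*exp(-3)*exp(3*theta)*cos(theta/2 - 1/2 + pi/6) - 1720*theta**4*exp(3*theta) + 1040*theta**4*exp(-3)*exp(3*theta) + 1800*theta**3*exp(3*theta)*sin(theta/2 + pi/6) - 1800*theta**3*exp(-3)*exp(3*theta)*sin(theta/2 - 1/2 + pi/6) + 300*theta**3*exp(3*theta)*cos(theta/2 + pi/6) - 300*theta**3*exp(-3)*exp(3*theta)*cos(theta/2 - 1/2 + pi/6) - 1240*theta**3*exp(-3)*exp(3*theta) + 1600*theta**3*exp(3*theta) - 1440*theta**2*exp(3*theta)*sin(theta/2 + pi/6) + 1440*theta**2*exp(-3)*exp(3*theta)*sin(theta/2 - 1/2 + pi/6) - 240*theta**2*exp(3*theta)*cos(theta/2 + pi/6) + 240*theta**2*exp(-3)*exp(3*theta)*cos(theta/2 - 1/2 + pi/6) - 800*theta**2*exp(3*theta) + 880*theta**2*exp(-3)*exp(3*theta) + 720*theta*exp(3*theta)*sin(theta/2 + pi/6) - 720*theta*exp(-3)*exp(3*theta)*sin(theta/2 - 1/2 + pi/6) + 120*theta*exp(3*theta)*cos(theta/2 + pi/6) - 120*theta*exp(-3)*exp(3*theta)*cos(theta/2 - 1/2 + pi/6) - 560*theta*exp(-3)*exp(3*theta) + 160*theta*exp(3*theta) - 360*exp(3*theta)*sin(theta/2 + pi/6) + 360*exp(-3)*exp(3*theta)*sin(theta/2 - 1/2 + pi/6) - 60*exp(3*theta)*cos(theta/2 + pi/6) + 60*exp(-3)*exp(3*theta)*cos(theta/2 - 1/2 + pi/6) + 240*exp(-3)*exp(3*theta) + 160*exp(3*theta))/(36*theta**8 - 144*theta**7 + 360*theta**6 - 576*theta**5 + 756*theta**4 - 720*theta**3 + 576*theta**2 - 288*theta + 144) != 0.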